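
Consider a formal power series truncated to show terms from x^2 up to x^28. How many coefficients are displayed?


From x^2 to x^28 inclusive, the count is 28 - 2 + 1 = 27.

27


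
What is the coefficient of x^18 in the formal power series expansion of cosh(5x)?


The Maclaurin series is cosh(t) = sum_{m>=0} t^(2m) / (2m)!, so substituting t = 5x, only even powers of x are nonzero, with coefficient of x^(2m) equal to 5^(2m) / (2m)!.
For x^18 the coefficient is 5^18/18! = 3814697265625/6402373705728000 = 30517578125/51218989645824.

30517578125/51218989645824


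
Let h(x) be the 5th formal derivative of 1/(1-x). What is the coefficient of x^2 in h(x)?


Differentiating 5 times: d^5/dx^5 [1/(1-x)] = 5!/(1-x)^6.
The expansion 1/(1-x)^6 = sum_{k>=0} C(k+5, 5) x^k, so the coefficient of x^n in 5!/(1-x)^6 is 5! * C(n+5, 5).
For n = 2: 120 * C(7, 5) = 120 * 21 = 2520

2520


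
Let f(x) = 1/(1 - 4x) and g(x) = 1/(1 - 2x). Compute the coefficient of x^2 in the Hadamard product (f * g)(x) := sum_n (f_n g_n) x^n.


f has coefficients f_k = 4^k and g has coefficients g_k = 2^k, so the Hadamard product has coefficient (f*g)_k = 4^k * 2^k = 8^k.
For k = 2: 8^2 = 64.

64


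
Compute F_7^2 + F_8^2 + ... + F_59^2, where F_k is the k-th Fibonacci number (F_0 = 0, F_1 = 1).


There is a standard identity sum_{k=0}^{N} F_k^2 = F_N * F_{N+1} (proved inductively from the telescoping relation F_k^2 = F_k F_{k+1} - F_{k-1} F_k). Then
sum_{k=7}^{59} F_k^2 = F_59 F_60 - F_6 F_7.
Computing: F_59 = 956722026041, F_60 = 1548008755920, F_6 = 8, F_7 = 13.
Sum = 956722026041 * 1548008755920 - 8 * 13 = 1481014073292990252912616.

1481014073292990252912616


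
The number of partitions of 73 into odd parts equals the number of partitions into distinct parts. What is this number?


Computing partitions of 73 into odd parts (1, 3, 5, ...):
Using the generating function prod_{k>=0} 1/(1-x^(2k+1)),
the count is 40026

40026


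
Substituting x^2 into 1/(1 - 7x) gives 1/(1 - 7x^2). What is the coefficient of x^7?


Since 1/(1 - 7x^2) only has even powers of x,
the coefficient of x^7 (odd) is 0.

0


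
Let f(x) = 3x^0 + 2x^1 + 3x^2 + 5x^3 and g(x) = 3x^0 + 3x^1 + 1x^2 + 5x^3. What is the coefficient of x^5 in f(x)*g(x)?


Cauchy product at x^5:
3*5 + 5*1
= 20

20


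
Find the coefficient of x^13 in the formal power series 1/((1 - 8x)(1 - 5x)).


By partial fractions or Cauchy convolution:
The coefficient equals sum_{k=0}^{13} 8^k * 5^(13-k).
= 1463980998493

1463980998493


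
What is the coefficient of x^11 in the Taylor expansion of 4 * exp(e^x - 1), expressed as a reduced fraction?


exp(e^x - 1) = sum_{k>=0} Bell_k x^k / k!, where Bell_k is the k-th Bell number.
So the coefficient of x^11 is 4 * Bell_11 / 11!.
Computing: Bell_11 = 678570 and 11! = 39916800, giving
4 * 678570/39916800 = 22619/332640.

22619/332640


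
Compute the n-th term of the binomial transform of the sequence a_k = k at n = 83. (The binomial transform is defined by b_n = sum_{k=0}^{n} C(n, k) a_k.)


With a_k = k, b_n = sum_{k=0}^{n} C(n, k) k. Using k * C(n, k) = n * C(n-1, k-1) gives b_n = n * sum_{k>=1} C(n-1, k-1) = n * 2^(n-1).
For n = 83: 83 * 2^82 = 83 * 4835703278458516698824704 = 401363372112056886002450432.

401363372112056886002450432


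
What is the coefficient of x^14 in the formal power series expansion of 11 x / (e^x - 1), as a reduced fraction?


The exponential generating function for Bernoulli numbers is
x / (e^x - 1) = sum_{k>=0} B_k x^k / k!.
So the coefficient of x^14 in 11 x / (e^x - 1) is 11 B_14 / 14!.
Computing: B_14 = 7/6, 14! = 87178291200, giving
11 * 7/6 / 87178291200 = 1/6793113600.

1/6793113600


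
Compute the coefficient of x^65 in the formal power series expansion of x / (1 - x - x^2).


Let f(x) = sum_{k>=0} a_k x^k. Multiplying f(x) * (1 - x - x^2) = x and matching coefficients gives a_0 = 0, a_1 = 1, and a_k = a_{k-1} + a_{k-2} for k >= 2. These are the Fibonacci numbers F_k.
Iterating from F_0 = 0, F_1 = 1:
F_0=0, F_1=1, F_2=1, F_3=2, F_4=3, F_5=5, F_6=8, F_7=13, F_8=21, F_9=34, ...
F_65 = 17167680177565.

17167680177565


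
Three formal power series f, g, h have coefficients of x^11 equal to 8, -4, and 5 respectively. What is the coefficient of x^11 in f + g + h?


Series addition is componentwise:
8 + -4 + 5
= 9

9


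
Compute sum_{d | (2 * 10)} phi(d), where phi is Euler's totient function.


First, 2 * 10 = 20. One classical identity is sum_{d | n} phi(d) = n (each k in [1, n] has a unique gcd with n, and among the k's with gcd(k, n) = n/d there are phi(d) of them). So the sum equals 20. We also verify directly:
Divisors of 20: 1, 2, 4, 5, 10, 20.
phi values: 1, 1, 2, 4, 4, 8.
Sum = 20.

20


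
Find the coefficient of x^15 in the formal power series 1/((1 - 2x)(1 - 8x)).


By partial fractions or Cauchy convolution:
The coefficient equals sum_{k=0}^{15} 2^k * 8^(15-k).
= 46912496107520

46912496107520


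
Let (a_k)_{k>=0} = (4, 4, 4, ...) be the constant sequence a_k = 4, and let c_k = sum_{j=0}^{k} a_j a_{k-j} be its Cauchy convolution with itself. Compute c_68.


Since a_j = 4 for all j >= 0, the convolution sum becomes
c_k = sum_{j=0}^{k} 4 * 4 = 16 * (k + 1).
Equivalently, the generating function of (a_k) is 4/(1 - x) and its square is 16/(1 - x)^2 = sum_{k>=0} 16(k + 1) x^k.
For k = 68: 16 * 69 = 1104.

1104


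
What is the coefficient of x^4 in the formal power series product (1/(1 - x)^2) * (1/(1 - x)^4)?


Combine the factors: (1/(1 - x)^2) * (1/(1 - x)^4) = 1/(1 - x)^6.
Then use 1/(1 - x)^r = sum_{k>=0} C(k + r - 1, r - 1) x^k with r = 6 and k = 4:
C(9, 5) = 126.

126


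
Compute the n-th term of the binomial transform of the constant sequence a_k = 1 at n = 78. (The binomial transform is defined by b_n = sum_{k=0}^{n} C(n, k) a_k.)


With a_k = 1 for all k, b_n = sum_{k=0}^{n} C(n, k) = 2^n by the binomial theorem.
For n = 78: 2^78 = 302231454903657293676544.

302231454903657293676544


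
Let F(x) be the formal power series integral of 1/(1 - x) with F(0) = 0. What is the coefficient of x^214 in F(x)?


1/(1 - x) = sum_{k>=0} x^k. Integrating termwise and using F(0) = 0 gives
F(x) = sum_{k>=0} x^(k+1) / (k+1) = sum_{m>=1} x^m / m = -ln(1 - x).
So the coefficient of x^214 is 1/214 = 1/214.

1/214


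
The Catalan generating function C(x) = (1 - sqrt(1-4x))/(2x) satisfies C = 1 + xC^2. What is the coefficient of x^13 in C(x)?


Substituting x -> x scales the n-th coefficient by 1, so [x^13] C(x) = C_13.
C_13 = C(2*13, 13)/(14) = 10400600/14 = 742900.
= 742900.

742900


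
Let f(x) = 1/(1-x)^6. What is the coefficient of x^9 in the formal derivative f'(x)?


Differentiate: d/dx [ 1/(1-x)^r ] = r / (1-x)^(r+1).
Here r = 6, so f'(x) = 6 / (1-x)^7.
The expansion of 1/(1-x)^(r+1) has coefficient of x^n equal to C(n+r, r).
So the coefficient of x^9 in f'(x) is
6 * C(15, 6) = 6 * 5005 = 30030

30030


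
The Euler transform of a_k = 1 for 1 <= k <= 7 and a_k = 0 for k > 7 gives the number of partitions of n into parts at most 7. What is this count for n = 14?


Partitions of 14 into parts at most 7:
Using generating function (1-x)^(-1)(1-x^2)^(-1)...(1-x^7)^(-1),
the coefficient of x^14 = 105

105


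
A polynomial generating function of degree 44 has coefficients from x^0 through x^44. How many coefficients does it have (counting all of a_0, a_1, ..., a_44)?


A polynomial of degree 44 takes the form a_0 + a_1 x + ... + a_44 x^44.
The number of coefficients is 44 + 1 = 45.

45


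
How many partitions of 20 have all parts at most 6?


Using the generating function (1-x)^(-1)(1-x^2)^(-1)...(1-x^6)^(-1),
the coefficient of x^20 counts these restricted partitions.
Result = 282

282


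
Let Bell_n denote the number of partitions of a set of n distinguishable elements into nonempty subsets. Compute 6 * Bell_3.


Bell_3 can be computed from the Bell triangle or from Dobinski's identity Bell_n = (1/e) * sum_{k>=0} k^n / k!.
Computing Bell_3 = 5.
Then 6 * 5 = 30.

30


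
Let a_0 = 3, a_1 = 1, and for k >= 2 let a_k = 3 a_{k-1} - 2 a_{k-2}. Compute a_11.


Iterating the recurrence forward:
a_0 = 3
a_1 = 1
a_2 = 3*1 - 2*3 = -3
a_3 = 3*-3 - 2*1 = -11
a_4 = 3*-11 - 2*-3 = -27
a_5 = 3*-27 - 2*-11 = -59
a_6 = 3*-59 - 2*-27 = -123
a_7 = 3*-123 - 2*-59 = -251
a_8 = 3*-251 - 2*-123 = -507
a_9 = 3*-507 - 2*-251 = -1019
a_10 = 3*-1019 - 2*-507 = -2043
a_11 = 3*-2043 - 2*-1019 = -4091
So a_11 = -4091.

-4091


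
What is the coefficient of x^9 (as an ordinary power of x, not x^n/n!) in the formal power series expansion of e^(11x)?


The exponential series is e^y = sum_{k>=0} y^k / k!. Substituting y = 11x gives
e^(11x) = sum_{k>=0} 11^k x^k / k!.
So the coefficient of x^n is a^n/n! with a = 11, n = 9:
11^9 / 9! = 2357947691/362880 = 2357947691/362880

2357947691/362880


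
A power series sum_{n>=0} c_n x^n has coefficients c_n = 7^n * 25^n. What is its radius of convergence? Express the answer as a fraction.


By the root test (Cauchy-Hadamard), the radius is R = 1 / limsup_n |c_n|^(1/n).
Here |c_n|^(1/n) = (7^n * 25^n)^(1/n) = 7 * 25 = 175 for all n.
So R = 1/175 = 1/175.

1/175


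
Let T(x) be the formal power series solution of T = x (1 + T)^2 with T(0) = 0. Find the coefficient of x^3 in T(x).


Apply the Lagrange inversion formula: if T = x * phi(T) with phi(t) = (1 + t)^2, then [x^n] T = (1/n) [t^(n-1)] phi(t)^n = (1/n) [t^(n-1)] (1 + t)^(2n) = (1/n) C(2n, n-1).
Using the identity C(2n, n-1) = C(2n, n) * n / (n+1), the unscaled factor equals C(2n, n) / (n+1) = C_n, the n-th Catalan number.
For n = 3: C_3 = C(6, 3) / 4 = 20/4 = 5 = 5.

5


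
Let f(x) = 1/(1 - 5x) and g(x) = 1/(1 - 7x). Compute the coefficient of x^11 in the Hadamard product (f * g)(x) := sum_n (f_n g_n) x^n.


f has coefficients f_k = 5^k and g has coefficients g_k = 7^k, so the Hadamard product has coefficient (f*g)_k = 5^k * 7^k = 35^k.
For k = 11: 35^11 = 96549157373046875.

96549157373046875


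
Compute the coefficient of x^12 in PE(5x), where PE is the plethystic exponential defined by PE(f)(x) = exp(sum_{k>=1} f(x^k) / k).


With f(x) = 5x, the exponent is sum_{k>=1} 5 x^k / k = 5 * (-ln(1 - x)). Exponentiating:
PE(5x) = exp(-5 ln(1 - x)) = 1/(1 - x)^5.
By the negative binomial expansion, [x^n] 1/(1 - x)^5 = C(n + 4, 4).
For n = 12: C(16, 4) = 1820.

1820


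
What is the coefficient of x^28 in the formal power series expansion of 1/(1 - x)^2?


The negative binomial / multiset identity is
1/(1 - x)^r = sum_{k>=0} C(k + r - 1, r - 1) x^k.
Here r = 2 and k = 28, so the coefficient is
C(28 + 1, 1) = C(29, 1)
= 29

29


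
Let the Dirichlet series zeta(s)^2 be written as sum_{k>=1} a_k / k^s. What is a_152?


The Dirichlet convolution of the constant function 1 with itself gives (1 * 1)(k) = sum_{d | k} 1 = d(k), the number of positive divisors of k.
Since zeta(s) = sum_{k>=1} 1/k^s, we have zeta(s)^2 = sum_{k>=1} d(k)/k^s, so a_k = d(k).
For k = 152: the divisors are 1, 2, 4, 8, 19, 38, 76, 152.
Count = 8.

8


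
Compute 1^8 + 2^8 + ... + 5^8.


This power sum has a closed form given by Faulhaber's formula
sum_{k=1}^{m} k^p = (1 / (p + 1)) * sum_{j=0}^{p} C(p + 1, j) B_j m^(p + 1 - j),
but for small m direct computation is fastest:
1 + 256 + 6561 + 65536 + 390625 = 462979.

462979


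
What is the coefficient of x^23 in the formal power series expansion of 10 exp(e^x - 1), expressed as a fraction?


exp(e^x - 1) is the exponential generating function for the Bell numbers Bell_k: exp(e^x - 1) = sum_{k>=0} Bell_k x^k / k!.
So the coefficient of x^23 in 10 exp(e^x - 1) is 10 Bell_23 / 23!.
Computing: Bell_23 = 44152005855084346 and 23! = 25852016738884976640000, giving
10 * 44152005855084346/25852016738884976640000 = 22076002927542173/1292600836944248832000.

22076002927542173/1292600836944248832000


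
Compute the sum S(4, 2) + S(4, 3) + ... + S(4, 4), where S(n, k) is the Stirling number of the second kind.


By definition, S(n, k) counts partitions of an n-set into exactly k nonempty blocks.
Computing row n = 4 for k = 2..4:
S(4, k): 7, 6, 1
Sum = 14.

14


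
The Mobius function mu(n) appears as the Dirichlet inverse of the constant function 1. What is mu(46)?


46 = 2 * 23 (all distinct primes).
mu(46) = (-1)^2 = 1

1


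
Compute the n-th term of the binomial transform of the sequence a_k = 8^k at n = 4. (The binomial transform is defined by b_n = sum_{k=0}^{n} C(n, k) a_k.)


With a_k = 8^k, b_n = sum_{k=0}^{n} C(n, k) 8^k = (1 + 8)^n by the binomial theorem.
For n = 4: (1 + 8)^4 = 9^4 = 6561.

6561


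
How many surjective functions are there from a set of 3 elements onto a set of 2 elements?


By inclusion-exclusion on which target elements are missed, the number of surjections from an n-set onto a k-set is
surj(n, k) = sum_{j=0}^{k} (-1)^j C(k, j) (k - j)^n.
Equivalently surj(n, k) = k! * S(n, k), where S(n, k) is the Stirling number of the second kind.
For n = 3, k = 2:
S(3, 2) = 3, so
surj = 2! * 3 = 2 * 3 = 6.

6


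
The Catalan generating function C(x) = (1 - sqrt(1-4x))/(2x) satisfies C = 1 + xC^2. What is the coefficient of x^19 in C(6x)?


Substituting x -> 6x scales the n-th coefficient by 6^n, so [x^19] C(6x) = 6^19 * C_19.
C_19 = C(2*19, 19)/(20) = 35345263800/20 = 1767263190.
So 6^19 * 1767263190 = 609359740010496 * 1767263190 = 1076899037988519794442240.

1076899037988519794442240


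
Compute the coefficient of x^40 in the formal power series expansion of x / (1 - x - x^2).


Let f(x) = sum_{k>=0} a_k x^k. Multiplying f(x) * (1 - x - x^2) = x and matching coefficients gives a_0 = 0, a_1 = 1, and a_k = a_{k-1} + a_{k-2} for k >= 2. These are the Fibonacci numbers F_k.
Iterating from F_0 = 0, F_1 = 1:
F_0=0, F_1=1, F_2=1, F_3=2, F_4=3, F_5=5, F_6=8, F_7=13, F_8=21, F_9=34, ...
F_40 = 102334155.

102334155


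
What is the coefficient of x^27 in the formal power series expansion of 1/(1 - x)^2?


The negative binomial / multiset identity is
1/(1 - x)^r = sum_{k>=0} C(k + r - 1, r - 1) x^k.
Here r = 2 and k = 27, so the coefficient is
C(27 + 1, 1) = C(28, 1)
= 28

28


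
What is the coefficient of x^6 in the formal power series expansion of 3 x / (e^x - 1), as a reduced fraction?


The exponential generating function for Bernoulli numbers is
x / (e^x - 1) = sum_{k>=0} B_k x^k / k!.
So the coefficient of x^6 in 3 x / (e^x - 1) is 3 B_6 / 6!.
Computing: B_6 = 1/42, 6! = 720, giving
3 * 1/42 / 720 = 1/10080.

1/10080


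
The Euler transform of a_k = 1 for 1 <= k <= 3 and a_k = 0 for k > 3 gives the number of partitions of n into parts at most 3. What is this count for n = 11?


Partitions of 11 into parts at most 3:
Using generating function (1-x)^(-1)(1-x^2)^(-1)(1-x^3)^(-1),
the coefficient of x^11 = 16

16


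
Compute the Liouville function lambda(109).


The Liouville function is lambda(k) = (-1)^Omega(k), where Omega(k) counts the prime factors of k with multiplicity.
Factoring: 109 = 109, so Omega(109) = 1.
lambda(109) = (-1)^1 = -1.

-1


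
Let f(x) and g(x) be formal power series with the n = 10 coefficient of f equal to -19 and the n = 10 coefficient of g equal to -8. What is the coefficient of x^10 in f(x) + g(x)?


Addition of formal power series is termwise.
The coefficient of x^10 in f + g = -19 + -8
= -27

-27


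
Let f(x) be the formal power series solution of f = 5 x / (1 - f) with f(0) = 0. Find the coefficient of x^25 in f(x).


Apply Lagrange inversion: f = 5 x * phi(f) with phi(t) = 1/(1 - t), so
[x^n] f = 5^n * (1/n) [t^(n-1)] phi(t)^n = 5^n * (1/n) [t^(n-1)] (1 - t)^(-n) = 5^n * (1/n) C(2n - 2, n - 1) = 5^n * C_{n-1}.
For n = 25: C_24 = C(48, 24) / 25 = 32247603683100/25 = 1289904147324.
With the 5^25 = 298023223876953125 factor, the coefficient is 298023223876953125 * 1289904147324 = 384421392477750778198242187500.

384421392477750778198242187500


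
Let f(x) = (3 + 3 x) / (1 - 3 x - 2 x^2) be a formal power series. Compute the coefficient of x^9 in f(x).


Write f(x) = sum_{k>=0} a_k x^k. Multiplying both sides by 1 - 3 x - 2 x^2 gives
(1 - 3 x - 2 x^2) sum_{k>=0} a_k x^k = 3 + 3 x.
Matching coefficients:
 x^0: a_0 = 3
 x^1: a_1 - 3 a_0 = 3  =>  a_1 = 3*3 + 3 = 12
 x^k (k >= 2): a_k = 3 a_{k-1} + 2 a_{k-2}.
Iterating: a_2 = 42, a_3 = 150, a_4 = 534, a_5 = 1902, a_6 = 6774, a_7 = 24126, a_8 = 85926, a_9 = 306030.
So the coefficient of x^9 is 306030.

306030


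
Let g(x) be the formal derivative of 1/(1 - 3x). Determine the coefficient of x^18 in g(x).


Differentiate termwise: d/dx sum_{k>=0} 3^k x^k = sum_{k>=1} k 3^k x^(k-1) = sum_{j>=0} (j+1) 3^(j+1) x^j.
Equivalently, d/dx [1/(1 - 3x)] = 3/(1 - 3x)^2.
For j = 18: 19 * 3^19 = 19 * 1162261467 = 22082967873.

22082967873


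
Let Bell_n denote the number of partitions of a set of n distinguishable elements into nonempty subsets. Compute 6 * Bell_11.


Bell_11 can be computed from the Bell triangle or from Dobinski's identity Bell_n = (1/e) * sum_{k>=0} k^n / k!.
Computing Bell_11 = 678570.
Then 6 * 678570 = 4071420.

4071420


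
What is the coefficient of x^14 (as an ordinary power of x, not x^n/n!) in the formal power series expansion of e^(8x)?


The exponential series is e^y = sum_{k>=0} y^k / k!. Substituting y = 8x gives
e^(8x) = sum_{k>=0} 8^k x^k / k!.
So the coefficient of x^n is a^n/n! with a = 8, n = 14:
8^14 / 14! = 4398046511104/87178291200 = 2147483648/42567525

2147483648/42567525


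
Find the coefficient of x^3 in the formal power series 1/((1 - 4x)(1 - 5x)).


By partial fractions or Cauchy convolution:
The coefficient equals sum_{k=0}^{3} 4^k * 5^(3-k).
= 369

369


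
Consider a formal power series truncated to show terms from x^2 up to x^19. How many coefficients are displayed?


From x^2 to x^19 inclusive, the count is 19 - 2 + 1 = 18.

18


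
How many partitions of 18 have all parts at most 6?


Using the generating function (1-x)^(-1)(1-x^2)^(-1)...(1-x^6)^(-1),
the coefficient of x^18 counts these restricted partitions.
Result = 199

199


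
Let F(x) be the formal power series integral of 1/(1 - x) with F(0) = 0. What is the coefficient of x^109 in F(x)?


1/(1 - x) = sum_{k>=0} x^k. Integrating termwise and using F(0) = 0 gives
F(x) = sum_{k>=0} x^(k+1) / (k+1) = sum_{m>=1} x^m / m = -ln(1 - x).
So the coefficient of x^109 is 1/109 = 1/109.

1/109


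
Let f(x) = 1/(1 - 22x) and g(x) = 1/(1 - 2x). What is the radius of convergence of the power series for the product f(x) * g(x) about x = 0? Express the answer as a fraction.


The radius of 1/(1 - 22x) is 1/22 (nearest singularity at x = 1/22), and the radius of 1/(1 - 2x) is 1/2.
The product f(x)*g(x) = 1/((1 - 22x)(1 - 2x)) has singularities at both 1/22 and 1/2, so its radius of convergence is the distance to the nearest one:
min(1/22, 1/2) = 1/22.

1/22


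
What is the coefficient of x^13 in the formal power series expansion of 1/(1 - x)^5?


The expansion 1/(1 - x)^r = sum_{k>=0} C(k + r - 1, r - 1) x^k follows from the multiset / negative-binomial theorem (or from repeated differentiation of the geometric series).
For r = 5 and k = 13:
C(17, 4) = 355687428096000 / (24 * 6227020800) = 2380.

2380


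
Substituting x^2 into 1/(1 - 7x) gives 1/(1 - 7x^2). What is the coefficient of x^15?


Since 1/(1 - 7x^2) only has even powers of x,
the coefficient of x^15 (odd) is 0.

0


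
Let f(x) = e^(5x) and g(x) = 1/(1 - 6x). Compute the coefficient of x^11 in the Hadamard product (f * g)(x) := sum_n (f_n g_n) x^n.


Expanding: f_k = 5^k/k! (from e^(5x)) and g_k = 6^k (from 1/(1 - 6x)). So the Hadamard coefficient (f * g)_k = 5^k 6^k / k! = (30)^k / k!.
For k = 11: 30^11/11! = 17714700000000000/39916800 = 34171875000/77.

34171875000/77


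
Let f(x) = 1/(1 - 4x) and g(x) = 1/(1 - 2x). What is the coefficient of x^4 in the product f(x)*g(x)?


The coefficient of x^n in f*g is the Cauchy product: sum_{k=0}^{n} a^k * b^(n-k).
With a=4, b=2, n=4:
sum_{k=0}^{4} 4^k * 2^(4-k)
= 496

496


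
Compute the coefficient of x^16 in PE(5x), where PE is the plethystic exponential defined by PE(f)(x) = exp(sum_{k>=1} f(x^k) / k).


With f(x) = 5x, the exponent is sum_{k>=1} 5 x^k / k = 5 * (-ln(1 - x)). Exponentiating:
PE(5x) = exp(-5 ln(1 - x)) = 1/(1 - x)^5.
By the negative binomial expansion, [x^n] 1/(1 - x)^5 = C(n + 4, 4).
For n = 16: C(20, 4) = 4845.

4845


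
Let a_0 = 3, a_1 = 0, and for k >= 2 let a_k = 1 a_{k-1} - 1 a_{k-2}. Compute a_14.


Iterating the recurrence forward:
a_0 = 3
a_1 = 0
a_2 = 1*0 - 1*3 = -3
a_3 = 1*-3 - 1*0 = -3
a_4 = 1*-3 - 1*-3 = 0
a_5 = 1*0 - 1*-3 = 3
a_6 = 1*3 - 1*0 = 3
a_7 = 1*3 - 1*3 = 0
a_8 = 1*0 - 1*3 = -3
a_9 = 1*-3 - 1*0 = -3
a_10 = 1*-3 - 1*-3 = 0
a_11 = 1*0 - 1*-3 = 3
a_12 = 1*3 - 1*0 = 3
a_13 = 1*3 - 1*3 = 0
a_14 = 1*0 - 1*3 = -3
So a_14 = -3.

-3


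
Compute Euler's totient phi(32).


phi(n) counts integers in [1, n] coprime to n. Using the multiplicative formula phi(n) = n * prod_{p | n} (1 - 1/p):
32 = 2^5, so
phi(32) = 32 * (1 - 1/2) = 16.

16


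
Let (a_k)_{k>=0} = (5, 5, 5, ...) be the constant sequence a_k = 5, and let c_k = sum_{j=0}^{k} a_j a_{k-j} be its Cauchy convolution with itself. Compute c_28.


Since a_j = 5 for all j >= 0, the convolution sum becomes
c_k = sum_{j=0}^{k} 5 * 5 = 25 * (k + 1).
Equivalently, the generating function of (a_k) is 5/(1 - x) and its square is 25/(1 - x)^2 = sum_{k>=0} 25(k + 1) x^k.
For k = 28: 25 * 29 = 725.

725


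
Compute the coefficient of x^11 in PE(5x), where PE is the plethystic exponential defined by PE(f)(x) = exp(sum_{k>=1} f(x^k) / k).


With f(x) = 5x, the exponent is sum_{k>=1} 5 x^k / k = 5 * (-ln(1 - x)). Exponentiating:
PE(5x) = exp(-5 ln(1 - x)) = 1/(1 - x)^5.
By the negative binomial expansion, [x^n] 1/(1 - x)^5 = C(n + 4, 4).
For n = 11: C(15, 4) = 1365.

1365


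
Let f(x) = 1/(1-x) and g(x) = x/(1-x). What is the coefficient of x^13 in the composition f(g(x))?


First simplify the composition: f(g(x)) = 1/(1 - x/(1-x)) = (1-x)/((1-x) - x) = (1-x)/(1-2x).
Now extract the coefficient. Write (1-x)/(1-2x) = 1/(1-2x) - x/(1-2x).
The coefficient of x^n in 1/(1-2x) is 2^n, and in x/(1-2x) is 2^(n-1) (for n >= 1).
So the coefficient of x^13 is 2^13 - 2^12 = 8192 - 4096 = 4096.

4096


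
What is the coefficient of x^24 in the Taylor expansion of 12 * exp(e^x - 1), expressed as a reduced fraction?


exp(e^x - 1) = sum_{k>=0} Bell_k x^k / k!, where Bell_k is the k-th Bell number.
So the coefficient of x^24 is 12 * Bell_24 / 24!.
Computing: Bell_24 = 445958869294805289 and 24! = 620448401733239439360000, giving
12 * 445958869294805289/620448401733239439360000 = 148652956431601763/17234677825923317760000.

148652956431601763/17234677825923317760000


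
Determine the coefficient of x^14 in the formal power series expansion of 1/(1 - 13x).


The geometric series identity gives 1/(1 - c x) = sum_{k>=0} c^k x^k, so the coefficient of x^k is c^k.
Here c = 13 and k = 14.
Computing: 13^14 = 3937376385699289

3937376385699289


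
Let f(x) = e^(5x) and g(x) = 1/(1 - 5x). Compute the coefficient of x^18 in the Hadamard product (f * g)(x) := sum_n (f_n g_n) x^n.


Expanding: f_k = 5^k/k! (from e^(5x)) and g_k = 5^k (from 1/(1 - 5x)). So the Hadamard coefficient (f * g)_k = 5^k 5^k / k! = (25)^k / k!.
For k = 18: 25^18/18! = 14551915228366851806640625/6402373705728000 = 116415321826934814453125/51218989645824.

116415321826934814453125/51218989645824


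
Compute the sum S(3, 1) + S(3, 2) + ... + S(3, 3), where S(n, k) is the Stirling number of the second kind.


By definition, S(n, k) counts partitions of an n-set into exactly k nonempty blocks.
Computing row n = 3 for k = 1..3:
S(3, k): 1, 3, 1
Sum = 5. (This equals Bell_3 since the sum runs over all k.)

5


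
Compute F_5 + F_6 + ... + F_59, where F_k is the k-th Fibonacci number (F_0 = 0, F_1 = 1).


Use the identity sum_{k=0}^{N} F_k = F_{N+2} - 1 (which follows from F_{k+2} - F_{k+1} = F_k). Then
sum_{k=5}^{59} F_k = (F_{61} - 1) - (F_{6} - 1) = F_{61} - F_{6}.
Computing: F_{61} = 2504730781961, F_{6} = 8, so
Sum = 2504730781961 - 8 = 2504730781953.

2504730781953


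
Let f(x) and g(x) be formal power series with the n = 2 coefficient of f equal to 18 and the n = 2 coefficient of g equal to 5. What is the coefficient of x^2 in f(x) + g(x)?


Addition of formal power series is termwise.
The coefficient of x^2 in f + g = 18 + 5
= 23

23


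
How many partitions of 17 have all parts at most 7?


Using the generating function (1-x)^(-1)(1-x^2)^(-1)...(1-x^7)^(-1),
the coefficient of x^17 counts these restricted partitions.
Result = 201

201


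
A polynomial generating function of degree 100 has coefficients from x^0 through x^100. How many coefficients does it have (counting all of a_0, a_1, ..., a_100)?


A polynomial of degree 100 takes the form a_0 + a_1 x + ... + a_100 x^100.
The number of coefficients is 100 + 1 = 101.

101


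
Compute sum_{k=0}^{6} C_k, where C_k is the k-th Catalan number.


C_0 through C_6: 1, 1, 2, 5, 14, 42, 132
Sum = 1 + 1 + 2 + 5 + 14 + 42 + 132
= 197

197


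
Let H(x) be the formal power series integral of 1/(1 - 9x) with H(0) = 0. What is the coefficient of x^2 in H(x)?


1/(1 - 9x) = sum_{k>=0} 9^k x^k. Integrating termwise with H(0) = 0:
H(x) = sum_{k>=0} 9^k x^(k+1) / (k+1) = sum_{m>=1} 9^(m-1) x^m / m.
For m = 2: 9^1/2 = 9/2 = 9/2.

9/2


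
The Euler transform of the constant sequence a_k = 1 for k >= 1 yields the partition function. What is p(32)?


The Euler transform converts the sequence a_k = 1 into the number of integer partitions.
Using the recurrence or dynamic programming:
p(32) = 8349

8349


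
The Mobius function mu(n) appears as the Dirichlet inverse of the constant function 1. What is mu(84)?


84 has a squared prime factor, so mu(84) = 0.
Factorization reveals a repeated prime.

0


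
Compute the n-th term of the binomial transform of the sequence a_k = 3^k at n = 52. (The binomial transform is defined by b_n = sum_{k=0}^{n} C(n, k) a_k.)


With a_k = 3^k, b_n = sum_{k=0}^{n} C(n, k) 3^k = (1 + 3)^n by the binomial theorem.
For n = 52: (1 + 3)^52 = 4^52 = 20282409603651670423947251286016.

20282409603651670423947251286016


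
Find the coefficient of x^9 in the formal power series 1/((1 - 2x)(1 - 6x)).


By partial fractions or Cauchy convolution:
The coefficient equals sum_{k=0}^{9} 2^k * 6^(9-k).
= 15116288

15116288


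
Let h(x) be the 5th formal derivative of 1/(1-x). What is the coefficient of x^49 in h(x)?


Differentiating 5 times: d^5/dx^5 [1/(1-x)] = 5!/(1-x)^6.
The expansion 1/(1-x)^6 = sum_{k>=0} C(k+5, 5) x^k, so the coefficient of x^n in 5!/(1-x)^6 is 5! * C(n+5, 5).
For n = 49: 120 * C(54, 5) = 120 * 3162510 = 379501200

379501200


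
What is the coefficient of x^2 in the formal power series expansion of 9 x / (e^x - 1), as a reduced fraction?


The exponential generating function for Bernoulli numbers is
x / (e^x - 1) = sum_{k>=0} B_k x^k / k!.
So the coefficient of x^2 in 9 x / (e^x - 1) is 9 B_2 / 2!.
Computing: B_2 = 1/6, 2! = 2, giving
9 * 1/6 / 2 = 3/4.

3/4


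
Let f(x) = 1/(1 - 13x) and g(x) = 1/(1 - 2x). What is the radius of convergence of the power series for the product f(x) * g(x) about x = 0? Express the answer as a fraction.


The radius of 1/(1 - 13x) is 1/13 (nearest singularity at x = 1/13), and the radius of 1/(1 - 2x) is 1/2.
The product f(x)*g(x) = 1/((1 - 13x)(1 - 2x)) has singularities at both 1/13 and 1/2, so its radius of convergence is the distance to the nearest one:
min(1/13, 1/2) = 1/13.

1/13


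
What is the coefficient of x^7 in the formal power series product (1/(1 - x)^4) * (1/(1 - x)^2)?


Combine the factors: (1/(1 - x)^4) * (1/(1 - x)^2) = 1/(1 - x)^6.
Then use 1/(1 - x)^r = sum_{k>=0} C(k + r - 1, r - 1) x^k with r = 6 and k = 7:
C(12, 5) = 792.

792


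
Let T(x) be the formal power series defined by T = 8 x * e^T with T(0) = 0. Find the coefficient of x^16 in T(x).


Apply the Lagrange inversion formula: if T = 8 x * phi(T) with phi(t) = e^t, then
[x^n] T = 8^n * (1/n) [t^(n-1)] phi(t)^n = 8^n * (1/n) [t^(n-1)] e^(n t) = 8^n * (1/n) * n^(n-1) / (n-1)! = 8^n * n^(n-1) / n!.
When c = 1 this is the Cayley count of rooted labeled trees on n vertices, divided by n!.
For n = 16: 8^16 * 16^15 / 16! = 281474976710656 * 1152921504606846976/20922789888000 = 9903520314283042199192993792/638512875.

9903520314283042199192993792/638512875


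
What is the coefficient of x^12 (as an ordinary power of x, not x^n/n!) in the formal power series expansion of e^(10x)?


The exponential series is e^y = sum_{k>=0} y^k / k!. Substituting y = 10x gives
e^(10x) = sum_{k>=0} 10^k x^k / k!.
So the coefficient of x^n is a^n/n! with a = 10, n = 12:
10^12 / 12! = 1000000000000/479001600 = 39062500/18711

39062500/18711


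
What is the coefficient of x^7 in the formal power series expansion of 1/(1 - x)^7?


The negative binomial / multiset identity is
1/(1 - x)^r = sum_{k>=0} C(k + r - 1, r - 1) x^k.
Here r = 7 and k = 7, so the coefficient is
C(7 + 6, 6) = C(13, 6)
= 1716

1716


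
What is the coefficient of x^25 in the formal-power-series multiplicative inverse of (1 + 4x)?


The inverse is 1/(1 + 4x). Apply the geometric identity 1/(1 - y) = sum_{k>=0} y^k with y = -4x:
1/(1 + 4x) = sum_{k>=0} (-4)^k x^k.
So the coefficient of x^25 is (-4)^25 = -1125899906842624.

-1125899906842624


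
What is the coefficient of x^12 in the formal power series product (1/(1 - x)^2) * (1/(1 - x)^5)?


Combine the factors: (1/(1 - x)^2) * (1/(1 - x)^5) = 1/(1 - x)^7.
Then use 1/(1 - x)^r = sum_{k>=0} C(k + r - 1, r - 1) x^k with r = 7 and k = 12:
C(18, 6) = 18564.

18564


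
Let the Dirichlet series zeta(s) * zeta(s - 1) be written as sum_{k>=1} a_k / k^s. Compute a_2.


Convolution gives a_k = sum_{d | k} d * 1 = sum_{d | k} d = sigma(k), the sum of positive divisors of k.
For k = 2, the divisors are 1, 2, so
sigma(2) = 1 + 2 = 3.

3


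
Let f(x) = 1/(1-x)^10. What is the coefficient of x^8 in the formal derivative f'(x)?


Differentiate: d/dx [ 1/(1-x)^r ] = r / (1-x)^(r+1).
Here r = 10, so f'(x) = 10 / (1-x)^11.
The expansion of 1/(1-x)^(r+1) has coefficient of x^n equal to C(n+r, r).
So the coefficient of x^8 in f'(x) is
10 * C(18, 10) = 10 * 43758 = 437580

437580


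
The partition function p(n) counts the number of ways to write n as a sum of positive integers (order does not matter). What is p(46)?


Using the generating function prod_{k>=1} 1/(1-x^k), we compute p(46).
By dynamic programming over parts 1 through 46:
p(46) = 105558

105558


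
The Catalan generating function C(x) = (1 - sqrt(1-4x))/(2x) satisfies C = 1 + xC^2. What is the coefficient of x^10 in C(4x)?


Substituting x -> 4x scales the n-th coefficient by 4^n, so [x^10] C(4x) = 4^10 * C_10.
C_10 = C(2*10, 10)/(11) = 184756/11 = 16796.
So 4^10 * 16796 = 1048576 * 16796 = 17611882496.

17611882496


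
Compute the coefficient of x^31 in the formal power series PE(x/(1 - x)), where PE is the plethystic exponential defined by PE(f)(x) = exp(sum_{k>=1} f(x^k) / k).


For f(x) = x/(1 - x) we have
sum_{k>=1} f(x^k) / k = sum_{k>=1} (1/k) * x^k / (1 - x^k) = sum_{k, m >= 1} x^(k m) / k,
which after exponentiating simplifies to
PE(x/(1 - x)) = prod_{k>=1} 1 / (1 - x^k).
This is the generating function for the partition function p(n), so the coefficient of x^31 is p(31).
Computing p(31) by dynamic programming over parts 1, 2, ..., 31: p(31) = 6842.

6842


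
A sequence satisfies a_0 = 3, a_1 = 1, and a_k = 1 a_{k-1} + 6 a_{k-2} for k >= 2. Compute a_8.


The characteristic equation is t^2 - 1 t - 6 = 0, with roots r_1 = 3 and r_2 = -2 (so c_1 = r_1 + r_2, c_2 = -r_1 r_2 as required).
One can use the closed form a_n = A r_1^n + B r_2^n, but direct iteration is more reliable:
a_0 = 3, a_1 = 1, a_2 = 19, a_3 = 25, a_4 = 139, a_5 = 289, a_6 = 1123, a_7 = 2857, a_8 = 9595.
So a_8 = 9595.

9595


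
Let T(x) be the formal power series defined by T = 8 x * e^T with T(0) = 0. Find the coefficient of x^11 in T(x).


Apply the Lagrange inversion formula: if T = 8 x * phi(T) with phi(t) = e^t, then
[x^n] T = 8^n * (1/n) [t^(n-1)] phi(t)^n = 8^n * (1/n) [t^(n-1)] e^(n t) = 8^n * (1/n) * n^(n-1) / (n-1)! = 8^n * n^(n-1) / n!.
When c = 1 this is the Cayley count of rooted labeled trees on n vertices, divided by n!.
For n = 11: 8^11 * 11^10 / 11! = 8589934592 * 25937424601/39916800 = 79119595457216512/14175.

79119595457216512/14175


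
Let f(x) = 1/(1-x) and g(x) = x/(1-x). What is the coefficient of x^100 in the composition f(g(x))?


First simplify the composition: f(g(x)) = 1/(1 - x/(1-x)) = (1-x)/((1-x) - x) = (1-x)/(1-2x).
Now extract the coefficient. Write (1-x)/(1-2x) = 1/(1-2x) - x/(1-2x).
The coefficient of x^n in 1/(1-2x) is 2^n, and in x/(1-2x) is 2^(n-1) (for n >= 1).
So the coefficient of x^100 is 2^100 - 2^99 = 1267650600228229401496703205376 - 633825300114114700748351602688 = 633825300114114700748351602688.

633825300114114700748351602688


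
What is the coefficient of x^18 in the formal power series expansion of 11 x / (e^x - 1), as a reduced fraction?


The exponential generating function for Bernoulli numbers is
x / (e^x - 1) = sum_{k>=0} B_k x^k / k!.
So the coefficient of x^18 in 11 x / (e^x - 1) is 11 B_18 / 18!.
Computing: B_18 = 43867/798, 18! = 6402373705728000, giving
11 * 43867/798 / 6402373705728000 = 43867/464463110651904000.

43867/464463110651904000


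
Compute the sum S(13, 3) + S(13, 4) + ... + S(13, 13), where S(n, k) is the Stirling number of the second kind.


By definition, S(n, k) counts partitions of an n-set into exactly k nonempty blocks.
Computing row n = 13 for k = 3..13:
S(13, k): 261625, 2532530, 7508501, 9321312, 5715424, 1899612, 359502, 39325, 2431, 78, 1
Sum = 27640341.

27640341


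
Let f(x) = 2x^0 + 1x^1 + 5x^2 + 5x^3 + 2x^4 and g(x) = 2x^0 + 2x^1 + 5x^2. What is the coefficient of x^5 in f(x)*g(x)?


Cauchy product at x^5:
5*5 + 2*2
= 29

29


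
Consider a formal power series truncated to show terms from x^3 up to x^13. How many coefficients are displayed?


From x^3 to x^13 inclusive, the count is 13 - 3 + 1 = 11.

11


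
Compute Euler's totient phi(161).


phi(n) counts integers in [1, n] coprime to n. Using the multiplicative formula phi(n) = n * prod_{p | n} (1 - 1/p):
161 = 7 * 23, so
phi(161) = 161 * (1 - 1/7) * (1 - 1/23) = 132.

132


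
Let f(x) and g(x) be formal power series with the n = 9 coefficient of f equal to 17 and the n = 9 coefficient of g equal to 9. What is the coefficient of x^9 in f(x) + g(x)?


Addition of formal power series is termwise.
The coefficient of x^9 in f + g = 17 + 9
= 26

26


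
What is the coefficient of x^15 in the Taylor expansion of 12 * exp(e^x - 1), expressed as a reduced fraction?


exp(e^x - 1) = sum_{k>=0} Bell_k x^k / k!, where Bell_k is the k-th Bell number.
So the coefficient of x^15 is 12 * Bell_15 / 15!.
Computing: Bell_15 = 1382958545 and 15! = 1307674368000, giving
12 * 1382958545/1307674368000 = 276591709/21794572800.

276591709/21794572800


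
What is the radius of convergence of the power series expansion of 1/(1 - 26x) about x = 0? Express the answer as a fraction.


Expanding 1/(1 - 26x) = sum_{k>=0} 26^k x^k, the series converges when |26x| < 1, i.e., |x| < 1/26.
So the radius of convergence is 1/26 = 1/26.

1/26


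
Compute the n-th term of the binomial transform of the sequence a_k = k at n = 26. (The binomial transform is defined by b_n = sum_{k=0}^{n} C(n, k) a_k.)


With a_k = k, b_n = sum_{k=0}^{n} C(n, k) k. Using k * C(n, k) = n * C(n-1, k-1) gives b_n = n * sum_{k>=1} C(n-1, k-1) = n * 2^(n-1).
For n = 26: 26 * 2^25 = 26 * 33554432 = 872415232.

872415232


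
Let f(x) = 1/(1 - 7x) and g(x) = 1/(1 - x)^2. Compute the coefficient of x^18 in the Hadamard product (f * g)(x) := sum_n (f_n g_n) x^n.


f has coefficients f_k = 7^k. For g = 1/(1 - x)^2 the coefficient is g_k = C(k + 1, 1) = k + 1. The Hadamard coefficient is (f * g)_k = 7^k * (k + 1).
For k = 18: 7^18 * 19 = 1628413597910449 * 19 = 30939858360298531.

30939858360298531


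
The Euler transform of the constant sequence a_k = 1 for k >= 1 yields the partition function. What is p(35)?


The Euler transform converts the sequence a_k = 1 into the number of integer partitions.
Using the recurrence or dynamic programming:
p(35) = 14883

14883


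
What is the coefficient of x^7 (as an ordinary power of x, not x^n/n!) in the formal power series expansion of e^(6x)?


The exponential series is e^y = sum_{k>=0} y^k / k!. Substituting y = 6x gives
e^(6x) = sum_{k>=0} 6^k x^k / k!.
So the coefficient of x^n is a^n/n! with a = 6, n = 7:
6^7 / 7! = 279936/5040 = 1944/35

1944/35


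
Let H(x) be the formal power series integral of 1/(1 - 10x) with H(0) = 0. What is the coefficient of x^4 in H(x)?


1/(1 - 10x) = sum_{k>=0} 10^k x^k. Integrating termwise with H(0) = 0:
H(x) = sum_{k>=0} 10^k x^(k+1) / (k+1) = sum_{m>=1} 10^(m-1) x^m / m.
For m = 4: 10^3/4 = 1000/4 = 250.

250


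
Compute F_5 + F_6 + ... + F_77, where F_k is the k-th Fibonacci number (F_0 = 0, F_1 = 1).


Use the identity sum_{k=0}^{N} F_k = F_{N+2} - 1 (which follows from F_{k+2} - F_{k+1} = F_k). Then
sum_{k=5}^{77} F_k = (F_{79} - 1) - (F_{6} - 1) = F_{79} - F_{6}.
Computing: F_{79} = 14472334024676221, F_{6} = 8, so
Sum = 14472334024676221 - 8 = 14472334024676213.

14472334024676213


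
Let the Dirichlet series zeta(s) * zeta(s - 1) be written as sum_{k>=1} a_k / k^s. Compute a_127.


Convolution gives a_k = sum_{d | k} d * 1 = sum_{d | k} d = sigma(k), the sum of positive divisors of k.
For k = 127, the divisors are 1, 127, so
sigma(127) = 1 + 127 = 128.

128


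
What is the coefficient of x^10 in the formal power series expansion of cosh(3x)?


The Maclaurin series is cosh(t) = sum_{m>=0} t^(2m) / (2m)!, so substituting t = 3x, only even powers of x are nonzero, with coefficient of x^(2m) equal to 3^(2m) / (2m)!.
For x^10 the coefficient is 3^10/10! = 59049/3628800 = 729/44800.

729/44800


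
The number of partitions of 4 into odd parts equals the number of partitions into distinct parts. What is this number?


Computing partitions of 4 into odd parts (1, 3, 5, ...):
Using the generating function prod_{k>=0} 1/(1-x^(2k+1)),
the count is 2

2


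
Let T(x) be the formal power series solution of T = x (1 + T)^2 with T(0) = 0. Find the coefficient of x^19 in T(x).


Apply the Lagrange inversion formula: if T = x * phi(T) with phi(t) = (1 + t)^2, then [x^n] T = (1/n) [t^(n-1)] phi(t)^n = (1/n) [t^(n-1)] (1 + t)^(2n) = (1/n) C(2n, n-1).
Using the identity C(2n, n-1) = C(2n, n) * n / (n+1), the unscaled factor equals C(2n, n) / (n+1) = C_n, the n-th Catalan number.
For n = 19: C_19 = C(38, 19) / 20 = 35345263800/20 = 1767263190 = 1767263190.

1767263190


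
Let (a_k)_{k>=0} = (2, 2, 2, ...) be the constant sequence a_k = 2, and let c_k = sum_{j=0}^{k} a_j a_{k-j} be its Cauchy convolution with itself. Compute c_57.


Since a_j = 2 for all j >= 0, the convolution sum becomes
c_k = sum_{j=0}^{k} 2 * 2 = 4 * (k + 1).
Equivalently, the generating function of (a_k) is 2/(1 - x) and its square is 4/(1 - x)^2 = sum_{k>=0} 4(k + 1) x^k.
For k = 57: 4 * 58 = 232.

232


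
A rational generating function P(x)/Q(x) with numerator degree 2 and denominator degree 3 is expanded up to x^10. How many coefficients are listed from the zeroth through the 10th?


Expanding up to x^10 gives the coefficients for x^0, x^1, ..., x^10.
That is 10 + 1 = 11 coefficients in total.

11


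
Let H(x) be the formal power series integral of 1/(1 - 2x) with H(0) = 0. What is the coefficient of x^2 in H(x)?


1/(1 - 2x) = sum_{k>=0} 2^k x^k. Integrating termwise with H(0) = 0:
H(x) = sum_{k>=0} 2^k x^(k+1) / (k+1) = sum_{m>=1} 2^(m-1) x^m / m.
For m = 2: 2^1/2 = 2/2 = 1.

1


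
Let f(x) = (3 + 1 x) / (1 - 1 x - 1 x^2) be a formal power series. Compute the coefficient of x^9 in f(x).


Write f(x) = sum_{k>=0} a_k x^k. Multiplying both sides by 1 - 1 x - 1 x^2 gives
(1 - 1 x - 1 x^2) sum_{k>=0} a_k x^k = 3 + 1 x.
Matching coefficients:
 x^0: a_0 = 3
 x^1: a_1 - 1 a_0 = 1  =>  a_1 = 1*3 + 1 = 4
 x^k (k >= 2): a_k = 1 a_{k-1} + 1 a_{k-2}.
Iterating: a_2 = 7, a_3 = 11, a_4 = 18, a_5 = 29, a_6 = 47, a_7 = 76, a_8 = 123, a_9 = 199.
So the coefficient of x^9 is 199.

199
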